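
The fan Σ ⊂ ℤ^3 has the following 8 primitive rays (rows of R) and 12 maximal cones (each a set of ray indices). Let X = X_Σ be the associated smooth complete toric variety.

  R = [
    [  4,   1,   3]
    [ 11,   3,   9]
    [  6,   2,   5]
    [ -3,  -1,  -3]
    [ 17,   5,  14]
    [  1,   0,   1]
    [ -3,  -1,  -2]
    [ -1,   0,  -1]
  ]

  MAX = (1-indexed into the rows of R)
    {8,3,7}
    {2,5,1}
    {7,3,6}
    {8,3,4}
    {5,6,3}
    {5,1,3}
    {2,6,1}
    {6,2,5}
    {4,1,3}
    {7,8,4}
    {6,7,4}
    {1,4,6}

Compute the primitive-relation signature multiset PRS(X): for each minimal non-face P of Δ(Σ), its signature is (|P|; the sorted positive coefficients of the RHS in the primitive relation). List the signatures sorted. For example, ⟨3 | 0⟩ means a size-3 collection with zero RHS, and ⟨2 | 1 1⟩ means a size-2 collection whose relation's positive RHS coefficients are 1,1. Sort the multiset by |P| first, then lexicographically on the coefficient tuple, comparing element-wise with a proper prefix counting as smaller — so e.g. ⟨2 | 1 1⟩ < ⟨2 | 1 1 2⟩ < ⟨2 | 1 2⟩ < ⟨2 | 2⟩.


Σ has 14 primitive collections:

  • {6,8}:  v_{6} + v_{8} = 0 ; sig = ⟨2 | 0⟩
  • {1,7}:  v_{1} + v_{7} = v_{6} ; sig = ⟨2 | 1⟩
  • {2,3}:  v_{2} + v_{3} = v_{5} ; sig = ⟨2 | 1⟩
  • {1,8}:  v_{1} + v_{8} = v_{3} + v_{4} ; sig = ⟨2 | 1 1⟩
  • {2,8}:  v_{2} + v_{8} = v_{1} + v_{3} ; sig = ⟨2 | 1 1⟩
  • {2,7}:  v_{2} + v_{7} = v_{3} + 2·v_{6} ; sig = ⟨2 | 1 2⟩
  • {4,5}:  v_{4} + v_{5} = 2·v_{1} + v_{3} ; sig = ⟨2 | 1 2⟩
  • {5,8}:  v_{5} + v_{8} = v_{1} + 2·v_{3} ; sig = ⟨2 | 1 2⟩
  • {2,4}:  v_{2} + v_{4} = 2·v_{1} ; sig = ⟨2 | 2⟩
  • {5,7}:  v_{5} + v_{7} = 2·v_{3} + 2·v_{6} ; sig = ⟨2 | 2 2⟩
  • {3,4,7}:  v_{3} + v_{4} + v_{7} = 0 ; sig = ⟨3 | 0⟩
  • {1,3,6}:  v_{1} + v_{3} + v_{6} = v_{2} ; sig = ⟨3 | 1⟩
  • {3,4,6}:  v_{3} + v_{4} + v_{6} = v_{1} ; sig = ⟨3 | 1⟩
  • {1,5,6}:  v_{1} + v_{5} + v_{6} = 2·v_{2} ; sig = ⟨3 | 2⟩

Sorted signature multiset PRS(X):
{ ⟨2 | 0⟩,  ⟨2 | 1⟩ ×2,  ⟨2 | 1 1⟩ ×2,  ⟨2 | 1 2⟩ ×3,  ⟨2 | 2⟩,  ⟨2 | 2 2⟩,  ⟨3 | 0⟩,  ⟨3 | 1⟩ ×2,  ⟨3 | 2⟩ }


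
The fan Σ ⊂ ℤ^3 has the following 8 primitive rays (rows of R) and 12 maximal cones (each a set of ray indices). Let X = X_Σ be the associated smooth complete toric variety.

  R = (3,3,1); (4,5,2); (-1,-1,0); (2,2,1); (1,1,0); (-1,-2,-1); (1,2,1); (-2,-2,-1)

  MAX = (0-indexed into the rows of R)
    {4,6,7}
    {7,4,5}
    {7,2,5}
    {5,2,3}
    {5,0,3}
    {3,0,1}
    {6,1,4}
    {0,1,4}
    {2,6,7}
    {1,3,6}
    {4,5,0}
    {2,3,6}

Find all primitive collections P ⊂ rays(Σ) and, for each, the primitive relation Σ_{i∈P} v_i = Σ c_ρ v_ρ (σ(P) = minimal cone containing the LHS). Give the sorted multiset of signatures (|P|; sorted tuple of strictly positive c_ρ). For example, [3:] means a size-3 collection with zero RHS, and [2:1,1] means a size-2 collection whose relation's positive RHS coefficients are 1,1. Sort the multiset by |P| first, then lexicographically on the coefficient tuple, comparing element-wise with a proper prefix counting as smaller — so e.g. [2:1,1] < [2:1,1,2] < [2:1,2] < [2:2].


10 minimal non-faces of Δ(Σ) (on 8 rays):

  {2,4}:  v_{2} + v_{4} = 0 — sig = [2:]
  {3,7}:  v_{3} + v_{7} = 0 — sig = [2:]
  {5,6}:  v_{5} + v_{6} = 0 — sig = [2:]
  {0,2}:  v_{0} + v_{2} = v_{3} — sig = [2:1]
  {0,6}:  v_{0} + v_{6} = v_{1} — sig = [2:1]
  {0,7}:  v_{0} + v_{7} = v_{4} — sig = [2:1]
  {1,5}:  v_{1} + v_{5} = v_{0} — sig = [2:1]
  {3,4}:  v_{3} + v_{4} = v_{0} — sig = [2:1]
  {1,2}:  v_{1} + v_{2} = v_{3} + v_{6} — sig = [2:1,1]
  {1,7}:  v_{1} + v_{7} = v_{4} + v_{6} — sig = [2:1,1]

so the primitive-relation signature multiset is
[[2:], [2:], [2:], [2:1], [2:1], [2:1], [2:1], [2:1], [2:1,1], [2:1,1]]


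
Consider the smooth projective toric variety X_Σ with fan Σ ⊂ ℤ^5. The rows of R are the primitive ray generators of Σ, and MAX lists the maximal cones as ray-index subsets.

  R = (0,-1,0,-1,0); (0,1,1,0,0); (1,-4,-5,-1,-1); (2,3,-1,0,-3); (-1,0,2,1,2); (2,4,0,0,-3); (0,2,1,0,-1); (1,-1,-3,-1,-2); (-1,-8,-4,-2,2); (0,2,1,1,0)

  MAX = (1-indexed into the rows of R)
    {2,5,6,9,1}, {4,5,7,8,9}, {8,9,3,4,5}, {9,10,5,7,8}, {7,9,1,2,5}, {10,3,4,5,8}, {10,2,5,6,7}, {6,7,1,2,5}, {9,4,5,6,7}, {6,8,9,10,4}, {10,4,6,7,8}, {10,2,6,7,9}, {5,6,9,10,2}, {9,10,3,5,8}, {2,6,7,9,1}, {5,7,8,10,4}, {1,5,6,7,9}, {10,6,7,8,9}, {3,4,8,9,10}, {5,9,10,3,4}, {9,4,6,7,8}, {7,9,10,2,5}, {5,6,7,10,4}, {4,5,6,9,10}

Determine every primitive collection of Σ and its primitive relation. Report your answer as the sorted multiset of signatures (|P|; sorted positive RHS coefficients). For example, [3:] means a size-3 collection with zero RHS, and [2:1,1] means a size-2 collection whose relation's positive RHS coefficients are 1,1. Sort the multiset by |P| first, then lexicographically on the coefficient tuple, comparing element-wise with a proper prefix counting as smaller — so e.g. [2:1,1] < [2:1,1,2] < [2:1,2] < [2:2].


Minimal non-faces — 14 found among 10 rays, 24 max cones:

  P = {1,10}:  v_{1} + v_{10} = v_{2} — sig = [2:1]
  P = {2,4}:  v_{2} + v_{4} = v_{6} — sig = [2:1]
  P = {1,3}:  v_{1} + v_{3} = v_{4} + v_{9} — sig = [2:1,1]
  P = {1,8}:  v_{1} + v_{8} = v_{6} + v_{7} + v_{9} — sig = [2:1,1,1]
  P = {2,3}:  v_{2} + v_{3} = v_{4} + v_{9} + v_{10} — sig = [2:1,1,1]
  P = {2,8}:  v_{2} + v_{8} = v_{6} + v_{7} + v_{9} + v_{10} — sig = [2:1,1,1,1]
  P = {1,4}:  v_{1} + v_{4} = v_{5} + 2·v_{6} + v_{7} + v_{9} — sig = [2:1,1,1,2]
  P = {3,6}:  v_{3} + v_{6} = 2·v_{4} + v_{9} + v_{10} — sig = [2:1,1,2]
  P = {3,7}:  v_{3} + v_{7} = v_{5} + 2·v_{8} — sig = [2:1,2]
  P = {5,6,8}:  v_{5} + v_{6} + v_{8} = v_{4} — sig = [3:1]
  P = {4,7,9,10}:  v_{4} + v_{7} + v_{9} + v_{10} = v_{8} — sig = [4:1]
  P = {5,6,7,9,10}:  v_{5} + v_{6} + v_{7} + v_{9} + v_{10} = 0 — sig = [5:]
  P = {2,5,6,7,9}:  v_{2} + v_{5} + v_{6} + v_{7} + v_{9} = v_{1} — sig = [5:1]
  P = {4,5,8,9,10}:  v_{4} + v_{5} + v_{8} + v_{9} + v_{10} = v_{3} — sig = [5:1]

Signatures (|P|; sorted positive RHS coefficients), sorted:
[[2:1], [2:1], [2:1,1], [2:1,1,1], [2:1,1,1], [2:1,1,1,1], [2:1,1,1,2], [2:1,1,2], [2:1,2], [3:1], [4:1], [5:], [5:1], [5:1]]


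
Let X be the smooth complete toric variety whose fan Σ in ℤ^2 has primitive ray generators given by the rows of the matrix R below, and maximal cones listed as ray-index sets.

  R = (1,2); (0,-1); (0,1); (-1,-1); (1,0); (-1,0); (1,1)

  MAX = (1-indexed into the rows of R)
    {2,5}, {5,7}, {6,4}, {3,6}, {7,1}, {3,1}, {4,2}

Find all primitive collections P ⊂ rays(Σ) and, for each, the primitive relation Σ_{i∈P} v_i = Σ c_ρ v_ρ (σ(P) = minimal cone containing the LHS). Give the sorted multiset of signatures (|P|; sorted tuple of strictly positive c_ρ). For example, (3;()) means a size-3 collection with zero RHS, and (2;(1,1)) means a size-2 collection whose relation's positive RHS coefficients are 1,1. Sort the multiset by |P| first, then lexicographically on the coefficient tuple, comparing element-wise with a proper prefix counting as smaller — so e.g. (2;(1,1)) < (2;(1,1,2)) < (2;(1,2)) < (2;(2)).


The 14 primitive collections of Σ (r=7, n=2):

  {2,3}:  v_{2} + v_{3} = 0  ⟹  sig = (2;())
  {4,7}:  v_{4} + v_{7} = 0  ⟹  sig = (2;())
  {5,6}:  v_{5} + v_{6} = 0  ⟹  sig = (2;())
  {1,2}:  v_{1} + v_{2} = v_{7}  ⟹  sig = (2;(1))
  {1,4}:  v_{1} + v_{4} = v_{3}  ⟹  sig = (2;(1))
  {2,6}:  v_{2} + v_{6} = v_{4}  ⟹  sig = (2;(1))
  {2,7}:  v_{2} + v_{7} = v_{5}  ⟹  sig = (2;(1))
  {3,4}:  v_{3} + v_{4} = v_{6}  ⟹  sig = (2;(1))
  {3,5}:  v_{3} + v_{5} = v_{7}  ⟹  sig = (2;(1))
  {3,7}:  v_{3} + v_{7} = v_{1}  ⟹  sig = (2;(1))
  {4,5}:  v_{4} + v_{5} = v_{2}  ⟹  sig = (2;(1))
  {6,7}:  v_{6} + v_{7} = v_{3}  ⟹  sig = (2;(1))
  {1,5}:  v_{1} + v_{5} = 2·v_{7}  ⟹  sig = (2;(2))
  {1,6}:  v_{1} + v_{6} = 2·v_{3}  ⟹  sig = (2;(2))

Sorted signature multiset PRS(X):
    |P|=2: 14 collections, coeffs (), (), (), (1), (1), (1), (1), (1), (1), (1), (1), (1), (2), (2)


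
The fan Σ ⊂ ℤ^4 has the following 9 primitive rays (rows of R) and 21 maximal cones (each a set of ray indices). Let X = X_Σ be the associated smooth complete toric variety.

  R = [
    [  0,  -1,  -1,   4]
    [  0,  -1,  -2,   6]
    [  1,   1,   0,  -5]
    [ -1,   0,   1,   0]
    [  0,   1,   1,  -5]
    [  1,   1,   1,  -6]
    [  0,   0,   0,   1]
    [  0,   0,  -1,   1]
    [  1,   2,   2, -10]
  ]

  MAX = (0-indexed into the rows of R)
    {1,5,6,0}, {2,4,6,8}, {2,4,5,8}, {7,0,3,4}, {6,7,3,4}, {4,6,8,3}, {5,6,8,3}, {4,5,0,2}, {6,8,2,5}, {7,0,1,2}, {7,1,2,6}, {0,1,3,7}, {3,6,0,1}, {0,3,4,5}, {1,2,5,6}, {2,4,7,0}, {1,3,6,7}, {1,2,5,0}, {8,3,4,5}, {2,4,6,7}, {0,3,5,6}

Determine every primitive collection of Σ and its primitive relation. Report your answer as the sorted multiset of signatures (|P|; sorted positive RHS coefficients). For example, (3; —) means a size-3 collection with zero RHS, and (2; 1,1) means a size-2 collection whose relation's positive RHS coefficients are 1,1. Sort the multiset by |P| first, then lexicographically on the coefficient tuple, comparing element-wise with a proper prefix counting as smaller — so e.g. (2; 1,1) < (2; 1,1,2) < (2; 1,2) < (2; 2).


Σ has 11 primitive collections:

  • {0,8}:  v_{0} + v_{8} = v_{5}  →  sig = (2; 1)
  • {1,4}:  v_{1} + v_{4} = v_{7}  →  sig = (2; 1)
  • {2,3}:  v_{2} + v_{3} = v_{4}  →  sig = (2; 1)
  • {5,7}:  v_{5} + v_{7} = v_{2}  →  sig = (2; 1)
  • {1,8}:  v_{1} + v_{8} = v_{2} + v_{6}  →  sig = (2; 1,1)
  • {7,8}:  v_{7} + v_{8} = v_{2} + v_{4} + v_{6}  →  sig = (2; 1,1,1)
  • {0,4,6}:  v_{0} + v_{4} + v_{6} = 0  →  sig = (3; —)
  • {1,3,5}:  v_{1} + v_{3} + v_{5} = 0  →  sig = (3; —)
  • {0,6,7}:  v_{0} + v_{6} + v_{7} = v_{1}  →  sig = (3; 1)
  • {4,5,6}:  v_{4} + v_{5} + v_{6} = v_{8}  →  sig = (3; 1)
  • {0,2,6}:  v_{0} + v_{2} + v_{6} = v_{1} + v_{5}  →  sig = (3; 1,1)

Hence PRS(X_Σ) =
    |P|=2: 6 collections, coeffs (1), (1), (1), (1), (1,1), (1,1,1)
    |P|=3: 5 collections, coeffs (), (), (1), (1), (1,1)


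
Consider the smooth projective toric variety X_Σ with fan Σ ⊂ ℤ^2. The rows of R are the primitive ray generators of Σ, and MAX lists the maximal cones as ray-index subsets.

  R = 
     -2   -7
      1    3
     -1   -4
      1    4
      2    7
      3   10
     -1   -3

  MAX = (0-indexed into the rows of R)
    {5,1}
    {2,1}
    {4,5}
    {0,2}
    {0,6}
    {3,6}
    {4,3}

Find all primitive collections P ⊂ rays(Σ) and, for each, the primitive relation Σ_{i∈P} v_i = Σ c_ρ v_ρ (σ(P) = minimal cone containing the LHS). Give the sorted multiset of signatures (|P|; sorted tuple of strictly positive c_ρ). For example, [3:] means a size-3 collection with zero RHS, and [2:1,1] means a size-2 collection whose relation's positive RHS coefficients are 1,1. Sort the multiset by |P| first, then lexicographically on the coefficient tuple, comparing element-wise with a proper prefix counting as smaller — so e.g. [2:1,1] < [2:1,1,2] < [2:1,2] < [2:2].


14 minimal non-faces of Δ(Σ) (on 7 rays):

  P={0,4}:  v_{0} + v_{4} = 0 ; sig = [2:]
  P={1,6}:  v_{1} + v_{6} = 0 ; sig = [2:]
  P={2,3}:  v_{2} + v_{3} = 0 ; sig = [2:]
  P={0,1}:  v_{0} + v_{1} = v_{2} ; sig = [2:1]
  P={0,3}:  v_{0} + v_{3} = v_{6} ; sig = [2:1]
  P={0,5}:  v_{0} + v_{5} = v_{1} ; sig = [2:1]
  P={1,3}:  v_{1} + v_{3} = v_{4} ; sig = [2:1]
  P={1,4}:  v_{1} + v_{4} = v_{5} ; sig = [2:1]
  P={2,4}:  v_{2} + v_{4} = v_{1} ; sig = [2:1]
  P={2,6}:  v_{2} + v_{6} = v_{0} ; sig = [2:1]
  P={4,6}:  v_{4} + v_{6} = v_{3} ; sig = [2:1]
  P={5,6}:  v_{5} + v_{6} = v_{4} ; sig = [2:1]
  P={2,5}:  v_{2} + v_{5} = 2·v_{1} ; sig = [2:2]
  P={3,5}:  v_{3} + v_{5} = 2·v_{4} ; sig = [2:2]

Signatures (|P|; sorted positive RHS coefficients), sorted:
[[2:], [2:], [2:], [2:1], [2:1], [2:1], [2:1], [2:1], [2:1], [2:1], [2:1], [2:1], [2:2], [2:2]]


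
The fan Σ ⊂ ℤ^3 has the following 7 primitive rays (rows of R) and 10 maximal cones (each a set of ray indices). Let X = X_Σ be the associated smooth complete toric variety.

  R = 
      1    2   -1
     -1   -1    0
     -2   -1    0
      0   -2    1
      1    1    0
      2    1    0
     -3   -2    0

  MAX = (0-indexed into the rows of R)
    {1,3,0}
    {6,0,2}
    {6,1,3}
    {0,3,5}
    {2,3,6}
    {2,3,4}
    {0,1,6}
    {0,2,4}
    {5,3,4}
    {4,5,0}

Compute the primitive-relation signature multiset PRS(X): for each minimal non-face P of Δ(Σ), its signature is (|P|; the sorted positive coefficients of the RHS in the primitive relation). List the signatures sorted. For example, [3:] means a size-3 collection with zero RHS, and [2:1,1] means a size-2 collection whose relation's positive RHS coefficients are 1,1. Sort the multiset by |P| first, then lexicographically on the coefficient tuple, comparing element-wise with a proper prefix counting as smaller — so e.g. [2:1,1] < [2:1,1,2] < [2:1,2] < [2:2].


Δ(Σ) — 7 vertices, 9 min non-faces:

  {1,4}:  v_{1} + v_{4} = 0  so sig = [2:]
  {2,5}:  v_{2} + v_{5} = 0  so sig = [2:]
  {1,2}:  v_{1} + v_{2} = v_{6}  so sig = [2:1]
  {4,6}:  v_{4} + v_{6} = v_{2}  so sig = [2:1]
  {5,6}:  v_{5} + v_{6} = v_{1}  so sig = [2:1]
  {1,5}:  v_{1} + v_{5} = v_{0} + v_{3}  so sig = [2:1,1]
  {0,2,3}:  v_{0} + v_{2} + v_{3} = v_{1}  so sig = [3:1]
  {0,3,4}:  v_{0} + v_{3} + v_{4} = v_{5}  so sig = [3:1]
  {0,3,6}:  v_{0} + v_{3} + v_{6} = 2·v_{1}  so sig = [3:2]

so the primitive-relation signature multiset is
{ [2:] ×2,  [2:1] ×3,  [2:1,1],  [3:1] ×2,  [3:2] }


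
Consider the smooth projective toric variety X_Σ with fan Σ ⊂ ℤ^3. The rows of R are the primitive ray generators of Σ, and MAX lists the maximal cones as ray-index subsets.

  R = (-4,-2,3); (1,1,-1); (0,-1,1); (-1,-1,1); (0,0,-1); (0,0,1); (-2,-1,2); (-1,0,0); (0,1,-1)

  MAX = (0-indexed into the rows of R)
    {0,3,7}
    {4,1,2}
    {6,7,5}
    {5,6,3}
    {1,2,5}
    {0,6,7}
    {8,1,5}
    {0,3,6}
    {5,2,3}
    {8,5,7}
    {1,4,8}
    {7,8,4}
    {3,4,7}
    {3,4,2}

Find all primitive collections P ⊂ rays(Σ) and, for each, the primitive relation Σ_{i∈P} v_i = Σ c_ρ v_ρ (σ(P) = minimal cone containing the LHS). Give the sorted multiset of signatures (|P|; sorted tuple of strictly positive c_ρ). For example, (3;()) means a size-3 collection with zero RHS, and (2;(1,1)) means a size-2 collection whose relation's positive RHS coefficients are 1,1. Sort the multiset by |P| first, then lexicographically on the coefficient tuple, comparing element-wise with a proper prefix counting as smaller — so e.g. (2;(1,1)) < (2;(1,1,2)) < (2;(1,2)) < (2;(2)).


Primitive collections (17):

  • {1,3}:  v_{1} + v_{3} = 0 — sig = (2;())
  • {2,8}:  v_{2} + v_{8} = 0 — sig = (2;())
  • {4,5}:  v_{4} + v_{5} = 0 — sig = (2;())
  • {1,7}:  v_{1} + v_{7} = v_{8} — sig = (2;(1))
  • {2,7}:  v_{2} + v_{7} = v_{3} — sig = (2;(1))
  • {3,8}:  v_{3} + v_{8} = v_{7} — sig = (2;(1))
  • {0,1}:  v_{0} + v_{1} = v_{6} + v_{7} — sig = (2;(1,1))
  • {1,6}:  v_{1} + v_{6} = v_{5} + v_{7} — sig = (2;(1,1))
  • {4,6}:  v_{4} + v_{6} = v_{3} + v_{7} — sig = (2;(1,1))
  • {0,2}:  v_{0} + v_{2} = 2·v_{3} + v_{6} — sig = (2;(1,2))
  • {0,8}:  v_{0} + v_{8} = v_{6} + 2·v_{7} — sig = (2;(1,2))
  • {2,6}:  v_{2} + v_{6} = 2·v_{3} + v_{5} — sig = (2;(1,2))
  • {6,8}:  v_{6} + v_{8} = v_{5} + 2·v_{7} — sig = (2;(1,2))
  • {0,5}:  v_{0} + v_{5} = 2·v_{6} — sig = (2;(2))
  • {0,4}:  v_{0} + v_{4} = 2·v_{3} + 2·v_{7} — sig = (2;(2,2))
  • {3,5,7}:  v_{3} + v_{5} + v_{7} = v_{6} — sig = (3;(1))
  • {3,6,7}:  v_{3} + v_{6} + v_{7} = v_{0} — sig = (3;(1))

Signatures (|P|; sorted positive RHS coefficients), sorted:
    |P|=2: 15 collections, coeffs (), (), (), (1), (1), (1), (1,1), (1,1), (1,1), (1,2), (1,2), (1,2), (1,2), (2), (2,2)
    |P|=3: 2 collections, coeffs (1), (1)


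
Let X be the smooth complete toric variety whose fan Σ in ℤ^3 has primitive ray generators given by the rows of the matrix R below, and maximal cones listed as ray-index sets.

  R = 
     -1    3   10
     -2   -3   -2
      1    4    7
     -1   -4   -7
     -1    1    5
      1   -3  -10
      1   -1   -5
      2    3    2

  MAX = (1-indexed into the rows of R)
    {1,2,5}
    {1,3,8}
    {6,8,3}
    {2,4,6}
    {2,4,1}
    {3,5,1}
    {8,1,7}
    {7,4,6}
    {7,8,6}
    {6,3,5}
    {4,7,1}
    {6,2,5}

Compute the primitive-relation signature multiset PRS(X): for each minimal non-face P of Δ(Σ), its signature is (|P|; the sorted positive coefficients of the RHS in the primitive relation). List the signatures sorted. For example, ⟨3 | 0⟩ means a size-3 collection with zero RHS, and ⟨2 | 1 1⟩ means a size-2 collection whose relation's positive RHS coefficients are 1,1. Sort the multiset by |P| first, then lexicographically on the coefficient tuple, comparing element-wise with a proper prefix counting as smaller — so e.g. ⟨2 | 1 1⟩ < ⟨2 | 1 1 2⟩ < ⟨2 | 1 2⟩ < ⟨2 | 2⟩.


Minimal non-faces — 10 found among 8 rays, 12 max cones:

  P = {1,6}:  v_{1} + v_{6} = 0  ⟹  sig = ⟨2 | 0⟩
  P = {2,8}:  v_{2} + v_{8} = 0  ⟹  sig = ⟨2 | 0⟩
  P = {3,4}:  v_{3} + v_{4} = 0  ⟹  sig = ⟨2 | 0⟩
  P = {5,7}:  v_{5} + v_{7} = 0  ⟹  sig = ⟨2 | 0⟩
  P = {2,3}:  v_{2} + v_{3} = v_{5}  ⟹  sig = ⟨2 | 1⟩
  P = {2,7}:  v_{2} + v_{7} = v_{4}  ⟹  sig = ⟨2 | 1⟩
  P = {3,7}:  v_{3} + v_{7} = v_{8}  ⟹  sig = ⟨2 | 1⟩
  P = {4,5}:  v_{4} + v_{5} = v_{2}  ⟹  sig = ⟨2 | 1⟩
  P = {4,8}:  v_{4} + v_{8} = v_{7}  ⟹  sig = ⟨2 | 1⟩
  P = {5,8}:  v_{5} + v_{8} = v_{3}  ⟹  sig = ⟨2 | 1⟩

so the primitive-relation signature multiset is
    ⟨2 | 0⟩
    ⟨2 | 0⟩
    ⟨2 | 0⟩
    ⟨2 | 0⟩
    ⟨2 | 1⟩
    ⟨2 | 1⟩
    ⟨2 | 1⟩
    ⟨2 | 1⟩
    ⟨2 | 1⟩
    ⟨2 | 1⟩


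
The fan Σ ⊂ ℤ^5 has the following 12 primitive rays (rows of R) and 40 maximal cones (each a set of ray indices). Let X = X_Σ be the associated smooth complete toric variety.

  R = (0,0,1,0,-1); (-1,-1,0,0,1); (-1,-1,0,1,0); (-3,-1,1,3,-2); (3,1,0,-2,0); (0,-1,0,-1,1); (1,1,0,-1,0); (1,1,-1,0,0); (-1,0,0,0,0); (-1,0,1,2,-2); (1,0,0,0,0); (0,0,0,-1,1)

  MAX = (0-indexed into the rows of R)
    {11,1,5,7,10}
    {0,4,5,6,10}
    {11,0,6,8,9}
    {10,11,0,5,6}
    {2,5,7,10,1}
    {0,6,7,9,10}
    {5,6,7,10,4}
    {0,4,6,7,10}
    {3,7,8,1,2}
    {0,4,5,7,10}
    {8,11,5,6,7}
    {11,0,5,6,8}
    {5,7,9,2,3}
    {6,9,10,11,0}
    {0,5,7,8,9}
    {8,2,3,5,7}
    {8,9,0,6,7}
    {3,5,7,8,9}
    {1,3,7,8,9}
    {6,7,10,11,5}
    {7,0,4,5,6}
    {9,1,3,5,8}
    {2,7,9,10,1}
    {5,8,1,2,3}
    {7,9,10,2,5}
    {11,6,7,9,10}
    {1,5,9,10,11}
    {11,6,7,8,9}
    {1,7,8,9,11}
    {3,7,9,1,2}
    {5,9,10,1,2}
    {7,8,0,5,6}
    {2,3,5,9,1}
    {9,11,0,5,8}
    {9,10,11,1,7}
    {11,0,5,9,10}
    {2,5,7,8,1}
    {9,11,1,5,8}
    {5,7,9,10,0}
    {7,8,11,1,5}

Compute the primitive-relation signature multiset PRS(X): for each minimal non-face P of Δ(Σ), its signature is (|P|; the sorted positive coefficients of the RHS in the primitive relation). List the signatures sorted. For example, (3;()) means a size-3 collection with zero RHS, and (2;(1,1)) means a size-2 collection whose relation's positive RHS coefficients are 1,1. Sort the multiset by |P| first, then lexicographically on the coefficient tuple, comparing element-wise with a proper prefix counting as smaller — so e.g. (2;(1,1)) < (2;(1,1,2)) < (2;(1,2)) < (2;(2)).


Σ has 23 primitive collections:

  • {2,6}:  v_{2} + v_{6} = 0  ⇒ sig = (2;())
  • {8,10}:  v_{8} + v_{10} = 0  ⇒ sig = (2;())
  • {1,6}:  v_{1} + v_{6} = v_{11}  ⇒ sig = (2;(1))
  • {2,11}:  v_{2} + v_{11} = v_{1}  ⇒ sig = (2;(1))
  • {0,2}:  v_{0} + v_{2} = v_{5} + v_{9}  ⇒ sig = (2;(1,1))
  • {3,6}:  v_{3} + v_{6} = v_{8} + v_{9}  ⇒ sig = (2;(1,1))
  • {3,10}:  v_{3} + v_{10} = v_{2} + v_{9}  ⇒ sig = (2;(1,1))
  • {0,1}:  v_{0} + v_{1} = v_{5} + v_{9} + v_{11}  ⇒ sig = (2;(1,1,1))
  • {1,4}:  v_{1} + v_{4} = v_{5} + v_{6} + v_{10}  ⇒ sig = (2;(1,1,1))
  • {3,11}:  v_{3} + v_{11} = v_{1} + v_{8} + v_{9}  ⇒ sig = (2;(1,1,1))
  • {2,4}:  v_{2} + v_{4} = v_{0} + v_{5} + v_{7} + v_{10}  ⇒ sig = (2;(1,1,1,1))
  • {3,4}:  v_{3} + v_{4} = v_{0} + v_{5} + v_{7} + v_{9}  ⇒ sig = (2;(1,1,1,1))
  • {4,8}:  v_{4} + v_{8} = v_{0} + v_{5} + v_{6} + v_{7}  ⇒ sig = (2;(1,1,1,1))
  • {0,3}:  v_{0} + v_{3} = v_{5} + v_{8} + 2·v_{9}  ⇒ sig = (2;(1,1,2))
  • {4,9}:  v_{4} + v_{9} = 2·v_{0} + v_{7} + v_{10}  ⇒ sig = (2;(1,1,2))
  • {4,11}:  v_{4} + v_{11} = v_{5} + 2·v_{6} + v_{10}  ⇒ sig = (2;(1,1,2))
  • {0,7,11}:  v_{0} + v_{7} + v_{11} = v_{6}  ⇒ sig = (3;(1))
  • {2,8,9}:  v_{2} + v_{8} + v_{9} = v_{3}  ⇒ sig = (3;(1))
  • {5,6,9}:  v_{5} + v_{6} + v_{9} = v_{0}  ⇒ sig = (3;(1))
  • {5,7,9,11}:  v_{5} + v_{7} + v_{9} + v_{11} = 0  ⇒ sig = (4;())
  • {1,5,7,9}:  v_{1} + v_{5} + v_{7} + v_{9} = v_{2}  ⇒ sig = (4;(1))
  • {1,3,5,7}:  v_{1} + v_{3} + v_{5} + v_{7} = 2·v_{2} + v_{8}  ⇒ sig = (4;(1,2))
  • {0,5,6,7,10}:  v_{0} + v_{5} + v_{6} + v_{7} + v_{10} = v_{4}  ⇒ sig = (5;(1))

Hence PRS(X_Σ) =
    (2;())
    (2;())
    (2;(1))
    (2;(1))
    (2;(1,1))
    (2;(1,1))
    (2;(1,1))
    (2;(1,1,1))
    (2;(1,1,1))
    (2;(1,1,1))
    (2;(1,1,1,1))
    (2;(1,1,1,1))
    (2;(1,1,1,1))
    (2;(1,1,2))
    (2;(1,1,2))
    (2;(1,1,2))
    (3;(1))
    (3;(1))
    (3;(1))
    (4;())
    (4;(1))
    (4;(1,2))
    (5;(1))


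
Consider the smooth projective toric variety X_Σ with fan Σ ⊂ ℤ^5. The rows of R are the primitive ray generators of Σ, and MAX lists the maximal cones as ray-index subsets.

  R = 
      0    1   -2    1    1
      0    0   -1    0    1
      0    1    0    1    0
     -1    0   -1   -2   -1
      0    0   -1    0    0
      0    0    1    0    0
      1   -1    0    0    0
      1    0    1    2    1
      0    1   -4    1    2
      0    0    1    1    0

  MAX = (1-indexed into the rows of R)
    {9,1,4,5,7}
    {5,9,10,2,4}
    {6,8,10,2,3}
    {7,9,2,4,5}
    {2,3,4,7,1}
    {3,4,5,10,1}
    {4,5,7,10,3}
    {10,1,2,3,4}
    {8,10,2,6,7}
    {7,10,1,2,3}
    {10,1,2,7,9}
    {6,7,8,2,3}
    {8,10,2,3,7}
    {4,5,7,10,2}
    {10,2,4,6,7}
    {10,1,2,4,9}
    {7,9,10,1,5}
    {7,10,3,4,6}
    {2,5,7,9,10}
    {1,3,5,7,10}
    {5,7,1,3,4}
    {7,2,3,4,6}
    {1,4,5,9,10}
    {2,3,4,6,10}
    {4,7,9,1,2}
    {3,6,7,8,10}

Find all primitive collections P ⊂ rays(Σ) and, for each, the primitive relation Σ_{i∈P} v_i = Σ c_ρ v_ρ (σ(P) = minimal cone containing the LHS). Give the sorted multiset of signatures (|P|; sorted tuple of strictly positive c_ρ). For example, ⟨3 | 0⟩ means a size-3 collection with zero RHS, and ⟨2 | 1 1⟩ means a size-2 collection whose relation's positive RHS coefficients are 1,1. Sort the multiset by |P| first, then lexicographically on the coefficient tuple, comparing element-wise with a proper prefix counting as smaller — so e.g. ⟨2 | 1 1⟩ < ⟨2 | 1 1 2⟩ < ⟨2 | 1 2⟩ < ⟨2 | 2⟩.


Δ(Σ) — 10 vertices, 14 min non-faces:

  • {4,8}:  v_{4} + v_{8} = 0 — sig = ⟨2 | 0⟩
  • {5,6}:  v_{5} + v_{6} = 0 — sig = ⟨2 | 0⟩
  • {1,6}:  v_{1} + v_{6} = v_{2} + v_{3} — sig = ⟨2 | 1 1⟩
  • {6,9}:  v_{6} + v_{9} = v_{1} + v_{2} — sig = ⟨2 | 1 1⟩
  • {5,8}:  v_{5} + v_{8} = v_{2} + v_{3} + v_{7} + v_{10} — sig = ⟨2 | 1 1 1 1⟩
  • {8,9}:  v_{8} + v_{9} = v_{1} + 2·v_{2} + v_{3} + v_{7} + v_{10} — sig = ⟨2 | 1 1 1 1 2⟩
  • {1,8}:  v_{1} + v_{8} = 2·v_{2} + 2·v_{3} + v_{7} + v_{10} — sig = ⟨2 | 1 1 2 2⟩
  • {3,9}:  v_{3} + v_{9} = 2·v_{1} — sig = ⟨2 | 2⟩
  • {1,2,5}:  v_{1} + v_{2} + v_{5} = v_{9} — sig = ⟨3 | 1⟩
  • {2,3,5}:  v_{2} + v_{3} + v_{5} = v_{1} — sig = ⟨3 | 1⟩
  • {4,7,9,10}:  v_{4} + v_{7} + v_{9} + v_{10} = v_{2} + 3·v_{5} — sig = ⟨4 | 1 3⟩
  • {1,4,7,10}:  v_{1} + v_{4} + v_{7} + v_{10} = 2·v_{5} — sig = ⟨4 | 2⟩
  • {2,3,4,7,10}:  v_{2} + v_{3} + v_{4} + v_{7} + v_{10} = v_{5} — sig = ⟨5 | 1⟩
  • {2,3,6,7,10}:  v_{2} + v_{3} + v_{6} + v_{7} + v_{10} = v_{8} — sig = ⟨5 | 1⟩

Hence PRS(X_Σ) =
    |P|=2: 8 collections, coeffs (), (), (1,1), (1,1), (1,1,1,1), (1,1,1,1,2), (1,1,2,2), (2)
    |P|=3: 2 collections, coeffs (1), (1)
    |P|=4: 2 collections, coeffs (1,3), (2)
    |P|=5: 2 collections, coeffs (1), (1)


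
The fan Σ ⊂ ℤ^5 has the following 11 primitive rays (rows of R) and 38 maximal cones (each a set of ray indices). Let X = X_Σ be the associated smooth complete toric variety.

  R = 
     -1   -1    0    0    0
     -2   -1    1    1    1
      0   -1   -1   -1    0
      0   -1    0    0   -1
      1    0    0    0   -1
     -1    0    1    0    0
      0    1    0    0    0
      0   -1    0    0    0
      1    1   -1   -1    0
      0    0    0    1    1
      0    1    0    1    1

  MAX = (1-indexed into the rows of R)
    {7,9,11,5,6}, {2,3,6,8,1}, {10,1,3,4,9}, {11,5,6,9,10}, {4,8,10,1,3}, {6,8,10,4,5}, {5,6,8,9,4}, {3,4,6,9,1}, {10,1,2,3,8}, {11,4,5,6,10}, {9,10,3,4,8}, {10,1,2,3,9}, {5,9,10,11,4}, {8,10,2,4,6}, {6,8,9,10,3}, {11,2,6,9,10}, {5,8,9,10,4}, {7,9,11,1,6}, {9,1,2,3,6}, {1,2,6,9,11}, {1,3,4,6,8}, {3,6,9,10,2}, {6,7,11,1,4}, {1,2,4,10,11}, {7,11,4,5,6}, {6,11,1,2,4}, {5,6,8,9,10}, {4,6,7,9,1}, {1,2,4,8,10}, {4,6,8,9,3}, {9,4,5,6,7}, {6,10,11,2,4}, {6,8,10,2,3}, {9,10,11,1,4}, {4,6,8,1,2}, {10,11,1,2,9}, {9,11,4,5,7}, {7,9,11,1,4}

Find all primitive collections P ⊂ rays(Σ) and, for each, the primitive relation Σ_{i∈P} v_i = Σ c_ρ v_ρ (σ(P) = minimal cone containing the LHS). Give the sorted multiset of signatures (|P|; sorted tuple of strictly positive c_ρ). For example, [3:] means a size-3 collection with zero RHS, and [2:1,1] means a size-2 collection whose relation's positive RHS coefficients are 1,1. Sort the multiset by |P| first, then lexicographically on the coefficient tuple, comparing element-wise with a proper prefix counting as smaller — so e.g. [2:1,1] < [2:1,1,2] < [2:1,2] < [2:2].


17 collections generate NE(X_Σ); each relation:

  P = {7,8}:  v_{7} + v_{8} = 0  →  sig = [2:]
  P = {1,5}:  v_{1} + v_{5} = v_{4}  →  sig = [2:1]
  P = {7,10}:  v_{7} + v_{10} = v_{11}  →  sig = [2:1]
  P = {8,11}:  v_{8} + v_{11} = v_{10}  →  sig = [2:1]
  P = {3,7}:  v_{3} + v_{7} = v_{1} + v_{9}  →  sig = [2:1,1]
  P = {2,5}:  v_{2} + v_{5} = v_{4} + v_{6} + v_{10}  →  sig = [2:1,1,1]
  P = {2,7}:  v_{2} + v_{7} = v_{1} + v_{6} + v_{11}  →  sig = [2:1,1,1]
  P = {3,5}:  v_{3} + v_{5} = v_{4} + v_{8} + v_{9}  →  sig = [2:1,1,1]
  P = {3,11}:  v_{3} + v_{11} = v_{1} + v_{9} + v_{10}  →  sig = [2:1,1,1]
  P = {1,6,10}:  v_{1} + v_{6} + v_{10} = v_{2}  →  sig = [3:1]
  P = {1,8,9}:  v_{1} + v_{8} + v_{9} = v_{3}  →  sig = [3:1]
  P = {2,4,9}:  v_{2} + v_{4} + v_{9} = v_{1}  →  sig = [3:1]
  P = {2,8,9}:  v_{2} + v_{8} + v_{9} = v_{3} + v_{6} + v_{10}  →  sig = [3:1,1,1]
  P = {2,3,4}:  v_{2} + v_{3} + v_{4} = 2·v_{1} + v_{8}  →  sig = [3:1,2]
  P = {4,6,9,10}:  v_{4} + v_{6} + v_{9} + v_{10} = 0  →  sig = [4:]
  P = {4,6,9,11}:  v_{4} + v_{6} + v_{9} + v_{11} = v_{7}  →  sig = [4:1]
  P = {3,4,6,10}:  v_{3} + v_{4} + v_{6} + v_{10} = v_{1} + v_{8}  →  sig = [4:1,1]

so the primitive-relation signature multiset is
{ [2:],  [2:1] ×3,  [2:1,1],  [2:1,1,1] ×4,  [3:1] ×3,  [3:1,1,1],  [3:1,2],  [4:],  [4:1],  [4:1,1] }


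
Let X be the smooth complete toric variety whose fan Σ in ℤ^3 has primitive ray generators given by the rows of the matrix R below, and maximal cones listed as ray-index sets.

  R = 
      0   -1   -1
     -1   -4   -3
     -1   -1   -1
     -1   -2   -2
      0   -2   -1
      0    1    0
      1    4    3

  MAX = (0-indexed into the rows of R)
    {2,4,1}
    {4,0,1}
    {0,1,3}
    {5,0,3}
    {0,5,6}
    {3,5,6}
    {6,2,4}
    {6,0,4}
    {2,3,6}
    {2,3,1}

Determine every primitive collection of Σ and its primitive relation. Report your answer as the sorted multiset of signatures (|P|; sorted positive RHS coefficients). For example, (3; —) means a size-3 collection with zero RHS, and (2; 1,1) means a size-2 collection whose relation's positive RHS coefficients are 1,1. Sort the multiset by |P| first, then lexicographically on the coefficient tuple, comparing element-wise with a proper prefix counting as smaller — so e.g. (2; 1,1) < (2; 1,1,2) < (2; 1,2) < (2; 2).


Σ has 7 primitive collections:

  P = {1,6}:  v_{1} + v_{6} = 0  ⇒ sig = (2; —)
  P = {0,2}:  v_{0} + v_{2} = v_{3}  ⇒ sig = (2; 1)
  P = {3,4}:  v_{3} + v_{4} = v_{1}  ⇒ sig = (2; 1)
  P = {4,5}:  v_{4} + v_{5} = v_{0}  ⇒ sig = (2; 1)
  P = {1,5}:  v_{1} + v_{5} = v_{0} + v_{3}  ⇒ sig = (2; 1,1)
  P = {2,5}:  v_{2} + v_{5} = 2·v_{3} + v_{6}  ⇒ sig = (2; 1,2)
  P = {0,3,6}:  v_{0} + v_{3} + v_{6} = v_{5}  ⇒ sig = (3; 1)

Sorted signature multiset PRS(X):
[(2; —), (2; 1), (2; 1), (2; 1), (2; 1,1), (2; 1,2), (3; 1)]


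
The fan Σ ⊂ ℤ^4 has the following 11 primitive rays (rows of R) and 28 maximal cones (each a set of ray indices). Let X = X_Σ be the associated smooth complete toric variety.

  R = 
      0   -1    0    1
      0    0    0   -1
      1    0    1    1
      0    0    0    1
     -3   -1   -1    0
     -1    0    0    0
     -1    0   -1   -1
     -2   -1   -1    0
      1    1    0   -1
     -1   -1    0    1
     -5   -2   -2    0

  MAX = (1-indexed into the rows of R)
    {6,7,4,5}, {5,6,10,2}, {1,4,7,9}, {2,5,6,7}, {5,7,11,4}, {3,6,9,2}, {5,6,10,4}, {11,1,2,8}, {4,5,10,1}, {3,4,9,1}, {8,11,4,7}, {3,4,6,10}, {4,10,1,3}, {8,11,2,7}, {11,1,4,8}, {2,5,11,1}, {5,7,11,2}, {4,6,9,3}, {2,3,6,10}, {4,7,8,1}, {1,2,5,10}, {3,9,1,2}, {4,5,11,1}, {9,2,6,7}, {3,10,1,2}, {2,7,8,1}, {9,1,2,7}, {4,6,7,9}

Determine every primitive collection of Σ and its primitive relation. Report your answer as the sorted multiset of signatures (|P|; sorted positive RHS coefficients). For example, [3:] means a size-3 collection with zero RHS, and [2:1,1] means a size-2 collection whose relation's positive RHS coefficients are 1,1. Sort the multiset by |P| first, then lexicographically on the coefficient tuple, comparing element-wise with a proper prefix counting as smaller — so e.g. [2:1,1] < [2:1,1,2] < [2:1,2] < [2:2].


18 collections generate NE(X_Σ); each relation:

  P={2,4}:  v_{2} + v_{4} = 0 ; sig = [2:]
  P={3,7}:  v_{3} + v_{7} = 0 ; sig = [2:]
  P={9,10}:  v_{9} + v_{10} = 0 ; sig = [2:]
  P={1,6}:  v_{1} + v_{6} = v_{10} ; sig = [2:1]
  P={3,8}:  v_{3} + v_{8} = v_{10} ; sig = [2:1]
  P={5,8}:  v_{5} + v_{8} = v_{11} ; sig = [2:1]
  P={6,8}:  v_{6} + v_{8} = v_{5} ; sig = [2:1]
  P={7,10}:  v_{7} + v_{10} = v_{8} ; sig = [2:1]
  P={8,9}:  v_{8} + v_{9} = v_{7} ; sig = [2:1]
  P={3,5}:  v_{3} + v_{5} = v_{6} + v_{10} ; sig = [2:1,1]
  P={3,11}:  v_{3} + v_{11} = v_{5} + v_{10} ; sig = [2:1,1]
  P={5,9}:  v_{5} + v_{9} = v_{6} + v_{7} ; sig = [2:1,1]
  P={8,10}:  v_{8} + v_{10} = v_{1} + v_{5} ; sig = [2:1,1]
  P={9,11}:  v_{9} + v_{11} = v_{5} + v_{7} ; sig = [2:1,1]
  P={10,11}:  v_{10} + v_{11} = v_{1} + 2·v_{5} ; sig = [2:1,2]
  P={6,11}:  v_{6} + v_{11} = 2·v_{5} ; sig = [2:2]
  P={1,5,7}:  v_{1} + v_{5} + v_{7} = 2·v_{8} ; sig = [3:2]
  P={1,7,11}:  v_{1} + v_{7} + v_{11} = 3·v_{8} ; sig = [3:3]

so the primitive-relation signature multiset is
    [2:]
    [2:]
    [2:]
    [2:1]
    [2:1]
    [2:1]
    [2:1]
    [2:1]
    [2:1]
    [2:1,1]
    [2:1,1]
    [2:1,1]
    [2:1,1]
    [2:1,1]
    [2:1,2]
    [2:2]
    [3:2]
    [3:3]


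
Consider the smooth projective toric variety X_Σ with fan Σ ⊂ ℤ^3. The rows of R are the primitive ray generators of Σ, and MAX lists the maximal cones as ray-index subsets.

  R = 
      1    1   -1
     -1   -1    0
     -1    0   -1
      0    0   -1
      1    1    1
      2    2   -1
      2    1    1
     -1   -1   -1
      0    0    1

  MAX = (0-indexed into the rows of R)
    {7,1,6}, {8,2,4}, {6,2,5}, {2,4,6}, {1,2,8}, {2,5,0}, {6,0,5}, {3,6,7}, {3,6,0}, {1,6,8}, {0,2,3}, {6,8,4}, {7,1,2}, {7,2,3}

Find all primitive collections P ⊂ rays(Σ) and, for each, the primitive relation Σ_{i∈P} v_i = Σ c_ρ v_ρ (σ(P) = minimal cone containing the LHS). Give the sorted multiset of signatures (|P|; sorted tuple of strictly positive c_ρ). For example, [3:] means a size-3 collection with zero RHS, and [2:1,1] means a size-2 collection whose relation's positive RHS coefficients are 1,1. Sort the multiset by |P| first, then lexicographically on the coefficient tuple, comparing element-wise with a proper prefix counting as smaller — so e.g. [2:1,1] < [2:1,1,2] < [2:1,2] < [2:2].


20 minimal non-faces of Δ(Σ) (on 9 rays):

  {3,8}:  v_{3} + v_{8} = 0  so sig = [2:]
  {4,7}:  v_{4} + v_{7} = 0  so sig = [2:]
  {0,1}:  v_{0} + v_{1} = v_{3}  so sig = [2:1]
  {1,3}:  v_{1} + v_{3} = v_{7}  so sig = [2:1]
  {1,4}:  v_{1} + v_{4} = v_{8}  so sig = [2:1]
  {1,5}:  v_{1} + v_{5} = v_{0}  so sig = [2:1]
  {7,8}:  v_{7} + v_{8} = v_{1}  so sig = [2:1]
  {0,8}:  v_{0} + v_{8} = v_{2} + v_{6}  so sig = [2:1,1]
  {3,4}:  v_{3} + v_{4} = v_{2} + v_{6}  so sig = [2:1,1]
  {5,7}:  v_{5} + v_{7} = v_{0} + v_{3}  so sig = [2:1,1]
  {0,7}:  v_{0} + v_{7} = 2·v_{3}  so sig = [2:2]
  {3,5}:  v_{3} + v_{5} = 2·v_{0}  so sig = [2:2]
  {0,4}:  v_{0} + v_{4} = 2·v_{2} + 2·v_{6}  so sig = [2:2,2]
  {5,8}:  v_{5} + v_{8} = 2·v_{2} + 2·v_{6}  so sig = [2:2,2]
  {4,5}:  v_{4} + v_{5} = 3·v_{2} + 3·v_{6}  so sig = [2:3,3]
  {1,2,6}:  v_{1} + v_{2} + v_{6} = 0  so sig = [3:]
  {0,2,6}:  v_{0} + v_{2} + v_{6} = v_{5}  so sig = [3:1]
  {2,3,6}:  v_{2} + v_{3} + v_{6} = v_{0}  so sig = [3:1]
  {2,6,7}:  v_{2} + v_{6} + v_{7} = v_{3}  so sig = [3:1]
  {2,6,8}:  v_{2} + v_{6} + v_{8} = v_{4}  so sig = [3:1]

so the primitive-relation signature multiset is
[[2:], [2:], [2:1], [2:1], [2:1], [2:1], [2:1], [2:1,1], [2:1,1], [2:1,1], [2:2], [2:2], [2:2,2], [2:2,2], [2:3,3], [3:], [3:1], [3:1], [3:1], [3:1]]


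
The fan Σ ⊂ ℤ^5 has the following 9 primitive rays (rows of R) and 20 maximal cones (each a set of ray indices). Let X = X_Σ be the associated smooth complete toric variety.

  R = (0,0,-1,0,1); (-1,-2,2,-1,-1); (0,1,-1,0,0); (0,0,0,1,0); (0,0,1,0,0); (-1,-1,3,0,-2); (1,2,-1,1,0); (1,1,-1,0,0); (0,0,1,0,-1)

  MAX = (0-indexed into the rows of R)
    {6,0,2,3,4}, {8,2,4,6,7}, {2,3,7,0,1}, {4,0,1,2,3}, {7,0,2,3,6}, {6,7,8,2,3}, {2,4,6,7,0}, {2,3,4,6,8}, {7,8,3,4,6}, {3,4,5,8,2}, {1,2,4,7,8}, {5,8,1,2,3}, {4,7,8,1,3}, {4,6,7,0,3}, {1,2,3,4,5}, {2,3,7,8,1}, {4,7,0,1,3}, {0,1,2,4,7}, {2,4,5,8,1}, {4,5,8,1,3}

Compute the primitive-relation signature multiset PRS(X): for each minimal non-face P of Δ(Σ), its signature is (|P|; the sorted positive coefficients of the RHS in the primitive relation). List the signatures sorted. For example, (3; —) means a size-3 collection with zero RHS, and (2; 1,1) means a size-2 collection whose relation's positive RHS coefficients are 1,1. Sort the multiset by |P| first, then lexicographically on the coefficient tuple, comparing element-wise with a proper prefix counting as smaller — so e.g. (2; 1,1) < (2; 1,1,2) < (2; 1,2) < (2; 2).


7 minimal non-faces of Δ(Σ) (on 9 rays):

  P={0,8}:  v_{0} + v_{8} = 0  so sig = (2; —)
  P={1,6}:  v_{1} + v_{6} = v_{8}  so sig = (2; 1)
  P={0,5}:  v_{0} + v_{5} = v_{1} + v_{2} + v_{3} + v_{4}  so sig = (2; 1,1,1,1)
  P={5,6}:  v_{5} + v_{6} = v_{2} + v_{3} + v_{4} + 2·v_{8}  so sig = (2; 1,1,1,2)
  P={5,7}:  v_{5} + v_{7} = 2·v_{8}  so sig = (2; 2)
  P={2,3,4,7}:  v_{2} + v_{3} + v_{4} + v_{7} = v_{6}  so sig = (4; 1)
  P={1,2,3,4,8}:  v_{1} + v_{2} + v_{3} + v_{4} + v_{8} = v_{5}  so sig = (5; 1)

Hence PRS(X_Σ) =
[(2; —), (2; 1), (2; 1,1,1,1), (2; 1,1,1,2), (2; 2), (4; 1), (5; 1)]


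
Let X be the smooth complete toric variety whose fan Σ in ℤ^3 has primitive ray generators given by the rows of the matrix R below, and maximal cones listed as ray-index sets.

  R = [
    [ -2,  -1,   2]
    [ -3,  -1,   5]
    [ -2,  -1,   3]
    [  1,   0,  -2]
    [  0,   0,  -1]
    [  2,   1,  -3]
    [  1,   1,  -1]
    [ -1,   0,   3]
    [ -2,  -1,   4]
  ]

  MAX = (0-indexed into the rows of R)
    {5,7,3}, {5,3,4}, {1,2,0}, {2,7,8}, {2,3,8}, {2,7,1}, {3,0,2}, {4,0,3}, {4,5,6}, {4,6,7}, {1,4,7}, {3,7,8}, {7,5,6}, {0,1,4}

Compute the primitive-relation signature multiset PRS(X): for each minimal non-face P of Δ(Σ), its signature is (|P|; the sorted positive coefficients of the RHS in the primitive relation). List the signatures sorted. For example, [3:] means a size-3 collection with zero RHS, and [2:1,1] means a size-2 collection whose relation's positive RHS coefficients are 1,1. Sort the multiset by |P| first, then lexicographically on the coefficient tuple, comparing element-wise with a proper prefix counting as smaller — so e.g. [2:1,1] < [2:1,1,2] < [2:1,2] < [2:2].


Σ has 18 primitive collections:

  P = {2,5}:  v_{2} + v_{5} = 0  so sig = [2:]
  P = {0,5}:  v_{0} + v_{5} = v_{4}  so sig = [2:1]
  P = {0,7}:  v_{0} + v_{7} = v_{1}  so sig = [2:1]
  P = {1,3}:  v_{1} + v_{3} = v_{2}  so sig = [2:1]
  P = {2,4}:  v_{2} + v_{4} = v_{0}  so sig = [2:1]
  P = {3,6}:  v_{3} + v_{6} = v_{5}  so sig = [2:1]
  P = {4,8}:  v_{4} + v_{8} = v_{2}  so sig = [2:1]
  P = {6,8}:  v_{6} + v_{8} = v_{7}  so sig = [2:1]
  P = {1,5}:  v_{1} + v_{5} = v_{4} + v_{7}  so sig = [2:1,1]
  P = {2,6}:  v_{2} + v_{6} = v_{4} + v_{7}  so sig = [2:1,1]
  P = {5,8}:  v_{5} + v_{8} = v_{3} + v_{7}  so sig = [2:1,1]
  P = {0,6}:  v_{0} + v_{6} = 2·v_{4} + v_{7}  so sig = [2:1,2]
  P = {1,8}:  v_{1} + v_{8} = 2·v_{2} + v_{7}  so sig = [2:1,2]
  P = {0,8}:  v_{0} + v_{8} = 2·v_{2}  so sig = [2:2]
  P = {1,6}:  v_{1} + v_{6} = 2·v_{4} + 2·v_{7}  so sig = [2:2,2]
  P = {3,4,7}:  v_{3} + v_{4} + v_{7} = 0  so sig = [3:]
  P = {2,3,7}:  v_{2} + v_{3} + v_{7} = v_{8}  so sig = [3:1]
  P = {4,5,7}:  v_{4} + v_{5} + v_{7} = v_{6}  so sig = [3:1]

Signatures (|P|; sorted positive RHS coefficients), sorted:
    [2:]
    [2:1]
    [2:1]
    [2:1]
    [2:1]
    [2:1]
    [2:1]
    [2:1]
    [2:1,1]
    [2:1,1]
    [2:1,1]
    [2:1,2]
    [2:1,2]
    [2:2]
    [2:2,2]
    [3:]
    [3:1]
    [3:1]


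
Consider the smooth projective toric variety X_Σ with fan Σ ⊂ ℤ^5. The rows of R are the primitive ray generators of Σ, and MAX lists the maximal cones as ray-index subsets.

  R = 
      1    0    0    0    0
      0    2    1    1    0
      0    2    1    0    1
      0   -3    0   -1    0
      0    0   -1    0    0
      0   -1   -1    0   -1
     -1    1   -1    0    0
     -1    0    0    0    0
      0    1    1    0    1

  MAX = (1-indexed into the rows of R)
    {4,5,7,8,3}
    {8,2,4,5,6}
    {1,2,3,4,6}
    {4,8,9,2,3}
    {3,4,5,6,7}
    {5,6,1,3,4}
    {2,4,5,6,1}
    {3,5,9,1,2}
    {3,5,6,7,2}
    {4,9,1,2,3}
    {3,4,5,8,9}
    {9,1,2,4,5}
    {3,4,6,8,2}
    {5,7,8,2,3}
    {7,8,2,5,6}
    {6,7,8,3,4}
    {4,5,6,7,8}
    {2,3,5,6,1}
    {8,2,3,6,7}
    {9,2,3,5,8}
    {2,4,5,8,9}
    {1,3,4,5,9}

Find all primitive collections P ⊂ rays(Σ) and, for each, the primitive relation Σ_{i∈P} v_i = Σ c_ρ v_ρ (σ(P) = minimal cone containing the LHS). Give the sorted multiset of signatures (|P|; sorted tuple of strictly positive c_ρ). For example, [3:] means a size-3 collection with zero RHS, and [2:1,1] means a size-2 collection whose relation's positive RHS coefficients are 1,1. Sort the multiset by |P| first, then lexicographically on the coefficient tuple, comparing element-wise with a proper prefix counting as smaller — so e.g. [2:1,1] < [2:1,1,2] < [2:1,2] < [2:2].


Primitive collections (7):

  P={1,8}:  v_{1} + v_{8} = 0  ⟹  sig = [2:]
  P={6,9}:  v_{6} + v_{9} = 0  ⟹  sig = [2:]
  P={1,7}:  v_{1} + v_{7} = v_{3} + v_{5} + v_{6}  ⟹  sig = [2:1,1,1]
  P={7,9}:  v_{7} + v_{9} = v_{3} + v_{5} + v_{8}  ⟹  sig = [2:1,1,1]
  P={2,4,7}:  v_{2} + v_{4} + v_{7} = v_{8}  ⟹  sig = [3:1]
  P={2,3,4,5}:  v_{2} + v_{3} + v_{4} + v_{5} = v_{9}  ⟹  sig = [4:1]
  P={3,5,6,8}:  v_{3} + v_{5} + v_{6} + v_{8} = v_{7}  ⟹  sig = [4:1]

Hence PRS(X_Σ) =
{ [2:] ×2,  [2:1,1,1] ×2,  [3:1],  [4:1] ×2 }


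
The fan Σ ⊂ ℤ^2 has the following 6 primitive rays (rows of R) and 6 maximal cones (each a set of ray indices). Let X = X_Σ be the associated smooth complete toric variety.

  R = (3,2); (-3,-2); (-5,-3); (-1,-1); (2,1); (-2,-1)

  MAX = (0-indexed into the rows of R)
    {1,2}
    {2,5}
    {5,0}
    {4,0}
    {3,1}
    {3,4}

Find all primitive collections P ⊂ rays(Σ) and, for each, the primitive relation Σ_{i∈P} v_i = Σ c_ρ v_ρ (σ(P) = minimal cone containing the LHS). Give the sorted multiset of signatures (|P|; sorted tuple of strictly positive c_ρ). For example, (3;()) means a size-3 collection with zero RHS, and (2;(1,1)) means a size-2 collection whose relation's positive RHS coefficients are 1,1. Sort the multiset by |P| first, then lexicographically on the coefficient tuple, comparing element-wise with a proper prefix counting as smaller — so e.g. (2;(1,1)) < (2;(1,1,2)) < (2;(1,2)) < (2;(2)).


Primitive collections (9):

  {0,1}:  v_{0} + v_{1} = 0  →  sig = (2;())
  {4,5}:  v_{4} + v_{5} = 0  →  sig = (2;())
  {0,2}:  v_{0} + v_{2} = v_{5}  →  sig = (2;(1))
  {0,3}:  v_{0} + v_{3} = v_{4}  →  sig = (2;(1))
  {1,4}:  v_{1} + v_{4} = v_{3}  →  sig = (2;(1))
  {1,5}:  v_{1} + v_{5} = v_{2}  →  sig = (2;(1))
  {2,4}:  v_{2} + v_{4} = v_{1}  →  sig = (2;(1))
  {3,5}:  v_{3} + v_{5} = v_{1}  →  sig = (2;(1))
  {2,3}:  v_{2} + v_{3} = 2·v_{1}  →  sig = (2;(2))

so the primitive-relation signature multiset is
[(2;()), (2;()), (2;(1)), (2;(1)), (2;(1)), (2;(1)), (2;(1)), (2;(1)), (2;(2))]
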